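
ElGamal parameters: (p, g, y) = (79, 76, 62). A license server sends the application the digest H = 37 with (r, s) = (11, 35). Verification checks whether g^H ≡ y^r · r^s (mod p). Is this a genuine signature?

genuine

Left side g^H mod p:
Squares mod 79: 76^1≡76, 76^2≡9, 76^4≡2, 76^8≡4, 76^16≡16, 76^32≡19
37 = 32 + 4 + 1, so 76^37 ≡ 19·2·76 ≡ 44 (mod 79)
Right side y^r · r^s mod p:
Squares mod 79: 62^1≡62, 62^2≡52, 62^4≡18, 62^8≡8
11 = 8 + 2 + 1, so 62^11 ≡ 8·52·62 ≡ 38 (mod 79)
Squares mod 79: 11^1≡11, 11^2≡42, 11^4≡26, 11^8≡44, 11^16≡40, 11^32≡20
35 = 32 + 2 + 1, so 11^35 ≡ 20·42·11 ≡ 76 (mod 79)
38·76 = 2888 ≡ 44 (mod 79)
44 ≡ 44 (mod 79), so the signature is genuine.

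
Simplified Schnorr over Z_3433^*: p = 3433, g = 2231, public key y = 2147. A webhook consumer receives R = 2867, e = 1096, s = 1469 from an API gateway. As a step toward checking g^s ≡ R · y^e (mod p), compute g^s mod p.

2890

Squares mod 3433: 2231^1≡2231, 2231^2≡2944, 2231^4≡2244, 2231^8≡2758, 2231^16≡2469, 2231^32≡2386, 2231^64≡1082, 2231^128≡71, 2231^256≡1608, 2231^512≡615, 2231^1024≡595
1469 = 1024 + 256 + 128 + 32 + 16 + 8 + 4 + 1, so 2231^1469 ≡ 595·1608·71·2386·2469·2758·2244·2231 ≡ 2890 (mod 3433)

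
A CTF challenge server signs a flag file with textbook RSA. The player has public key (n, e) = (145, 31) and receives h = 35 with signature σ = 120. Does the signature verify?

σ^2 ≡ 120^2 = 14400 ≡ 45
σ^4 ≡ 45^2 = 2025 ≡ 140
σ^8 ≡ 140^2 = 19600 ≡ 25
σ^16 ≡ 25^2 = 625 ≡ 45
31 = 16 + 8 + 4 + 2 + 1, so σ^31 ≡ 45·25·140·45·120 ≡ 35 (mod 145)
σ^31 mod 145 = 35 matches h.

verifies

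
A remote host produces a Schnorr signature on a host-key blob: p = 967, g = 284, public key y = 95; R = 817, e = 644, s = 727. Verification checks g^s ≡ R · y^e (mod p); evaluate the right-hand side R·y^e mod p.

95^2 = 9025 ≡ 322
95^4 ≡ 322^2 = 103684 ≡ 215
95^8 ≡ 215^2 = 46225 ≡ 776
95^16 ≡ 776^2 = 602176 ≡ 702
95^32 ≡ 702^2 = 492804 ≡ 601
95^64 ≡ 601^2 = 361201 ≡ 510
95^128 ≡ 510^2 = 260100 ≡ 944
95^256 ≡ 944^2 = 891136 ≡ 529
95^512 ≡ 529^2 = 279841 ≡ 378
644 = 512 + 128 + 4, so 95^644 ≡ 378·944·215 ≡ 1 (mod 967)
R · y^e ≡ 817·1 = 817 ≡ 817 (mod 967)

817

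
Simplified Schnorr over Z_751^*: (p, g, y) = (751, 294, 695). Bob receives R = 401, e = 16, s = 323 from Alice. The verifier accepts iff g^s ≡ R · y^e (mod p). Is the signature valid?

invalid

g^s mod p:
294^2 = 86436 ≡ 71
294^4 ≡ 71^2 = 5041 ≡ 535
294^8 ≡ 535^2 = 286225 ≡ 94
294^16 ≡ 94^2 = 8836 ≡ 575
294^32 ≡ 575^2 = 330625 ≡ 185
294^64 ≡ 185^2 = 34225 ≡ 430
294^128 ≡ 430^2 = 184900 ≡ 154
294^256 ≡ 154^2 = 23716 ≡ 435
323 = 256 + 64 + 2 + 1, so 294^323 ≡ 435·430·71·294 ≡ 407 (mod 751)
R · y^e mod p:
695^2 = 483025 ≡ 132
695^4 ≡ 132^2 = 17424 ≡ 151
695^8 ≡ 151^2 = 22801 ≡ 271
695^16 ≡ 271^2 = 73441 ≡ 594
401·594 = 238194 ≡ 127 (mod 751)
407 ≠ 127; the check fails.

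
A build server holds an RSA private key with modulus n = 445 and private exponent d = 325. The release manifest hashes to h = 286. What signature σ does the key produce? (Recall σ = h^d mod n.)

191

Squares mod 445: h^1≡286, h^2≡361, h^4≡381, h^8≡91, h^16≡271, h^32≡16, h^64≡256, h^128≡121, h^256≡401
325 = 256 + 64 + 4 + 1, so h^325 ≡ 401·256·381·286 ≡ 191 (mod 445)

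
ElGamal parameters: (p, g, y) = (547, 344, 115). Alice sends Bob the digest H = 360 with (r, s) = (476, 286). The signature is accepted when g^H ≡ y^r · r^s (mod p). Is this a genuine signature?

genuine

Left side g^H mod p:
Squares mod 547: 344^1≡344, 344^2≡184, 344^4≡489, 344^8≡82, 344^16≡160, 344^32≡438, 344^64≡394, 344^128≡435, 344^256≡510
360 = 256 + 64 + 32 + 8, so 344^360 ≡ 510·394·438·82 ≡ 29 (mod 547)
Right side y^r · r^s mod p:
Squares mod 547: 115^1≡115, 115^2≡97, 115^4≡110, 115^8≡66, 115^16≡527, 115^32≡400, 115^64≡276, 115^128≡143, 115^256≡210
476 = 256 + 128 + 64 + 16 + 8 + 4, so 115^476 ≡ 210·143·276·527·66·110 ≡ 47 (mod 547)
Squares mod 547: 476^1≡476, 476^2≡118, 476^4≡249, 476^8≡190, 476^16≡545, 476^32≡4, 476^64≡16, 476^128≡256, 476^256≡443
286 = 256 + 16 + 8 + 4 + 2, so 476^286 ≡ 443·545·190·249·118 ≡ 117 (mod 547)
47·117 = 5499 ≡ 29 (mod 547)
29 ≡ 29 (mod 547), so the signature is genuine.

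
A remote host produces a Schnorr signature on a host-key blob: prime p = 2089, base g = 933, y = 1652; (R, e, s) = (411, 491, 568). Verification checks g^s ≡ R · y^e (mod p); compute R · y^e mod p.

1652^2 = 2729104 ≡ 870
1652^4 ≡ 870^2 = 756900 ≡ 682
1652^8 ≡ 682^2 = 465124 ≡ 1366
1652^16 ≡ 1366^2 = 1865956 ≡ 479
1652^32 ≡ 479^2 = 229441 ≡ 1740
1652^64 ≡ 1740^2 = 3027600 ≡ 639
1652^128 ≡ 639^2 = 408321 ≡ 966
1652^256 ≡ 966^2 = 933156 ≡ 1462
491 = 256 + 128 + 64 + 32 + 8 + 2 + 1, so 1652^491 ≡ 1462·966·639·1740·1366·870·1652 ≡ 1360 (mod 2089)
R · y^e ≡ 411·1360 = 558960 ≡ 1197 (mod 2089)

1197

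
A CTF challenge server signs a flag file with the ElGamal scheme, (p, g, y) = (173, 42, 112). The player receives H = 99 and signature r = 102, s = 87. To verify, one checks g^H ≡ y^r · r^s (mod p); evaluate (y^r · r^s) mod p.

107

112^2 = 12544 ≡ 88
112^4 ≡ 88^2 = 7744 ≡ 132
112^8 ≡ 132^2 = 17424 ≡ 124
112^16 ≡ 124^2 = 15376 ≡ 152
112^32 ≡ 152^2 = 23104 ≡ 95
112^64 ≡ 95^2 = 9025 ≡ 29
102 = 64 + 32 + 4 + 2, so 112^102 ≡ 29·95·132·88 ≡ 21 (mod 173)
102^2 = 10404 ≡ 24
102^4 ≡ 24^2 = 576 ≡ 57
102^8 ≡ 57^2 = 3249 ≡ 135
102^16 ≡ 135^2 = 18225 ≡ 60
102^32 ≡ 60^2 = 3600 ≡ 140
102^64 ≡ 140^2 = 19600 ≡ 51
87 = 64 + 16 + 4 + 2 + 1, so 102^87 ≡ 51·60·57·24·102 ≡ 71 (mod 173)
y^r · r^s ≡ 21·71 = 1491 ≡ 107 (mod 173)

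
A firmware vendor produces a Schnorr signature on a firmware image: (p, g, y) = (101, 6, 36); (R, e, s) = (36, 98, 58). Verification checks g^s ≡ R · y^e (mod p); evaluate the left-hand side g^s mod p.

87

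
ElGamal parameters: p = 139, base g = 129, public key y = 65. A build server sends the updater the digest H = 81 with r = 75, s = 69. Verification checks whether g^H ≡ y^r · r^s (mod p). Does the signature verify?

Left side g^H mod p:
129^2 = 16641 ≡ 100
129^4 ≡ 100^2 = 10000 ≡ 131
129^8 ≡ 131^2 = 17161 ≡ 64
129^16 ≡ 64^2 = 4096 ≡ 65
129^32 ≡ 65^2 = 4225 ≡ 55
129^64 ≡ 55^2 = 3025 ≡ 106
81 = 64 + 16 + 1, so 129^81 ≡ 106·65·129 ≡ 44 (mod 139)
Right side y^r · r^s mod p:
65^2 = 4225 ≡ 55
65^4 ≡ 55^2 = 3025 ≡ 106
65^8 ≡ 106^2 = 11236 ≡ 116
65^16 ≡ 116^2 = 13456 ≡ 112
65^32 ≡ 112^2 = 12544 ≡ 34
65^64 ≡ 34^2 = 1156 ≡ 44
75 = 64 + 8 + 2 + 1, so 65^75 ≡ 44·116·55·65 ≡ 131 (mod 139)
75^2 = 5625 ≡ 65
75^4 ≡ 65^2 = 4225 ≡ 55
75^8 ≡ 55^2 = 3025 ≡ 106
75^16 ≡ 106^2 = 11236 ≡ 116
75^32 ≡ 116^2 = 13456 ≡ 112
75^64 ≡ 112^2 = 12544 ≡ 34
69 = 64 + 4 + 1, so 75^69 ≡ 34·55·75 ≡ 138 (mod 139)
131·138 = 18078 ≡ 8 (mod 139)
44 ≠ 8, so verification fails.

does not verify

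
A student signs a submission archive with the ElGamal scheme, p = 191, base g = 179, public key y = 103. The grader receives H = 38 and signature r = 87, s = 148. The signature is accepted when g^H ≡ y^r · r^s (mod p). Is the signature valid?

invalid

Left side g^H mod p:
179^2 = 32041 ≡ 144
179^4 ≡ 144^2 = 20736 ≡ 108
179^8 ≡ 108^2 = 11664 ≡ 13
179^16 ≡ 13^2 = 169
179^32 ≡ 169^2 = 28561 ≡ 102
38 = 32 + 4 + 2, so 179^38 ≡ 102·108·144 ≡ 49 (mod 191)
Right side y^r · r^s mod p:
103^2 = 10609 ≡ 104
103^4 ≡ 104^2 = 10816 ≡ 120
103^8 ≡ 120^2 = 14400 ≡ 75
103^16 ≡ 75^2 = 5625 ≡ 86
103^32 ≡ 86^2 = 7396 ≡ 138
103^64 ≡ 138^2 = 19044 ≡ 135
87 = 64 + 16 + 4 + 2 + 1, so 103^87 ≡ 135·86·120·104·103 ≡ 163 (mod 191)
87^2 = 7569 ≡ 120
87^4 ≡ 120^2 = 14400 ≡ 75
87^8 ≡ 75^2 = 5625 ≡ 86
87^16 ≡ 86^2 = 7396 ≡ 138
87^32 ≡ 138^2 = 19044 ≡ 135
87^64 ≡ 135^2 = 18225 ≡ 80
87^128 ≡ 80^2 = 6400 ≡ 97
148 = 128 + 16 + 4, so 87^148 ≡ 97·138·75 ≡ 54 (mod 191)
163·54 = 8802 ≡ 16 (mod 191)
49 ≠ 16, so verification fails.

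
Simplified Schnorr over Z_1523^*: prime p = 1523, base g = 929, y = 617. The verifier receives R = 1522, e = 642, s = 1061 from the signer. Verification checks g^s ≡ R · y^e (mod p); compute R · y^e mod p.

851

617^2 = 380689 ≡ 1462
617^4 ≡ 1462^2 = 2137444 ≡ 675
617^8 ≡ 675^2 = 455625 ≡ 248
617^16 ≡ 248^2 = 61504 ≡ 584
617^32 ≡ 584^2 = 341056 ≡ 1427
617^64 ≡ 1427^2 = 2036329 ≡ 78
617^128 ≡ 78^2 = 6084 ≡ 1515
617^256 ≡ 1515^2 = 2295225 ≡ 64
617^512 ≡ 64^2 = 4096 ≡ 1050
642 = 512 + 128 + 2, so 617^642 ≡ 1050·1515·1462 ≡ 672 (mod 1523)
R · y^e ≡ 1522·672 = 1022784 ≡ 851 (mod 1523)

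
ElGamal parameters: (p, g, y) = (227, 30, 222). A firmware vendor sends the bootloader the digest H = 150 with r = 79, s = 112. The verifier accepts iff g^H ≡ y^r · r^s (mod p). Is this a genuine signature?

Left side g^H mod p:
30^2 = 900 ≡ 219
30^4 ≡ 219^2 = 47961 ≡ 64
30^8 ≡ 64^2 = 4096 ≡ 10
30^16 ≡ 10^2 = 100
30^32 ≡ 100^2 = 10000 ≡ 12
30^64 ≡ 12^2 = 144
30^128 ≡ 144^2 = 20736 ≡ 79
150 = 128 + 16 + 4 + 2, so 30^150 ≡ 79·100·64·219 ≡ 113 (mod 227)
Right side y^r · r^s mod p:
222^2 = 49284 ≡ 25
222^4 ≡ 25^2 = 625 ≡ 171
222^8 ≡ 171^2 = 29241 ≡ 185
222^16 ≡ 185^2 = 34225 ≡ 175
222^32 ≡ 175^2 = 30625 ≡ 207
222^64 ≡ 207^2 = 42849 ≡ 173
79 = 64 + 8 + 4 + 2 + 1, so 222^79 ≡ 173·185·171·25·222 ≡ 74 (mod 227)
79^2 = 6241 ≡ 112
79^4 ≡ 112^2 = 12544 ≡ 59
79^8 ≡ 59^2 = 3481 ≡ 76
79^16 ≡ 76^2 = 5776 ≡ 101
79^32 ≡ 101^2 = 10201 ≡ 213
79^64 ≡ 213^2 = 45369 ≡ 196
112 = 64 + 32 + 16, so 79^112 ≡ 196·213·101 ≡ 23 (mod 227)
74·23 = 1702 ≡ 113 (mod 227)
113 ≡ 113 (mod 227), so the signature is genuine.

genuine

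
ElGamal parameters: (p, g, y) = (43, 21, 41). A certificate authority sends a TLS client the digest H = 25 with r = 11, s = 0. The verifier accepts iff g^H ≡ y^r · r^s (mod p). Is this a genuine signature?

Left side g^H mod p:
Squares mod 43: 21^1≡21, 21^2≡11, 21^4≡35, 21^8≡21, 21^16≡11
25 = 16 + 8 + 1, so 21^25 ≡ 11·21·21 ≡ 35 (mod 43)
Right side y^r · r^s mod p:
Squares mod 43: 41^1≡41, 41^2≡4, 41^4≡16, 41^8≡41
11 = 8 + 2 + 1, so 41^11 ≡ 41·4·41 ≡ 16 (mod 43)
11^0 mod 43 = 1
16·1 = 16 ≡ 16 (mod 43)
35 ≠ 16, so verification fails.

forged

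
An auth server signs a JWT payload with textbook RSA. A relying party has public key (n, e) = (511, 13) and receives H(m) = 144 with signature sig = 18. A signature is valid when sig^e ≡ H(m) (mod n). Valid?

sig^13 mod 511 = 144
Since 144 equals the digest 144, verification succeeds.

yes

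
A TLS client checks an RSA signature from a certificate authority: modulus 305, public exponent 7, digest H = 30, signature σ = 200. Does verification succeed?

σ^2 ≡ 200^2 = 40000 ≡ 45
σ^4 ≡ 45^2 = 2025 ≡ 195
7 = 4 + 2 + 1, so σ^7 ≡ 195·45·200 ≡ 30 (mod 305)
Since 30 equals the digest 30, verification succeeds.

passes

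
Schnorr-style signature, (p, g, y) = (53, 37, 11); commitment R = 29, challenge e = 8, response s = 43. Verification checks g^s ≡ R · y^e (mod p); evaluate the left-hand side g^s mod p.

25

37^2 = 1369 ≡ 44
37^4 ≡ 44^2 = 1936 ≡ 28
37^8 ≡ 28^2 = 784 ≡ 42
37^16 ≡ 42^2 = 1764 ≡ 15
37^32 ≡ 15^2 = 225 ≡ 13
43 = 32 + 8 + 2 + 1, so 37^43 ≡ 13·42·44·37 ≡ 25 (mod 53)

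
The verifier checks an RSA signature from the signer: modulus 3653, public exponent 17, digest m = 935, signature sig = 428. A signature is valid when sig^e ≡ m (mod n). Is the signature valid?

sig^2 ≡ 428^2 = 183184 ≡ 534
sig^4 ≡ 534^2 = 285156 ≡ 222
sig^8 ≡ 222^2 = 49284 ≡ 1795
sig^16 ≡ 1795^2 = 3222025 ≡ 79
17 = 16 + 1, so sig^17 ≡ 79·428 ≡ 935 (mod 3653)
935 = m, so the signature checks out.

valid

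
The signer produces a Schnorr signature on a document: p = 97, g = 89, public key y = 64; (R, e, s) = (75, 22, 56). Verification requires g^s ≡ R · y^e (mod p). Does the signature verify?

verifies

g^s mod p:
89^56 mod 97 = 96
R · y^e mod p:
64^22 mod 97 = 75
75·75 = 5625 ≡ 96 (mod 97)
96 ≡ 96 (mod 97); signature holds.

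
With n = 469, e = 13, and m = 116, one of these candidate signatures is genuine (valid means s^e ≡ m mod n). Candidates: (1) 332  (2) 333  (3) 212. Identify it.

Candidate 1: Squares mod 469: 332^1≡332, 332^2≡9, 332^4≡81, 332^8≡464; 13 = 8 + 4 + 1, so 332^13 ≡ 464·81·332 ≡ 143 (mod 469)
Candidate 2: Squares mod 469: 333^1≡333, 333^2≡205, 333^4≡284, 333^8≡457; 13 = 8 + 4 + 1, so 333^13 ≡ 457·284·333 ≡ 116 (mod 469)
  → matches m = 116
Candidate 3: Squares mod 469: 212^1≡212, 212^2≡389, 212^4≡303, 212^8≡354; 13 = 8 + 4 + 1, so 212^13 ≡ 354·303·212 ≡ 79 (mod 469)

2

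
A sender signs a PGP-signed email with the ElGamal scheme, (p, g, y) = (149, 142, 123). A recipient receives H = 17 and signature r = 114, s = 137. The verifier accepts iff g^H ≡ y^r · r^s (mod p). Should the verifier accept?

accept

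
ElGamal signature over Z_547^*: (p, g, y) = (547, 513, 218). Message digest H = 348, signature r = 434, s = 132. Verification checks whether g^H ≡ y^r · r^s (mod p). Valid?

no

Left side g^H mod p:
Squares mod 547: 513^1≡513, 513^2≡62, 513^4≡15, 513^8≡225, 513^16≡301, 513^32≡346, 513^64≡470, 513^128≡459, 513^256≡86
348 = 256 + 64 + 16 + 8 + 4, so 513^348 ≡ 86·470·301·225·15 ≡ 449 (mod 547)
Right side y^r · r^s mod p:
Squares mod 547: 218^1≡218, 218^2≡482, 218^4≡396, 218^8≡374, 218^16≡391, 218^32≡268, 218^64≡167, 218^128≡539, 218^256≡64
434 = 256 + 128 + 32 + 16 + 2, so 218^434 ≡ 64·539·268·391·482 ≡ 293 (mod 547)
Squares mod 547: 434^1≡434, 434^2≡188, 434^4≡336, 434^8≡214, 434^16≡395, 434^32≡130, 434^64≡490, 434^128≡514
132 = 128 + 4, so 434^132 ≡ 514·336 ≡ 399 (mod 547)
293·399 = 116907 ≡ 396 (mod 547)
449 ≠ 396, so verification fails.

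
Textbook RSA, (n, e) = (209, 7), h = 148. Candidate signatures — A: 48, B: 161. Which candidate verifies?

A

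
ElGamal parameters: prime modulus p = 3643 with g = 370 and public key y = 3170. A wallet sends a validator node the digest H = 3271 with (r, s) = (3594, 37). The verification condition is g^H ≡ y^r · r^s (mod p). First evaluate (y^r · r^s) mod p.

3170^2 = 10048900 ≡ 1506
3170^4 ≡ 1506^2 = 2268036 ≡ 2090
3170^8 ≡ 2090^2 = 4368100 ≡ 143
3170^16 ≡ 143^2 = 20449 ≡ 2234
3170^32 ≡ 2234^2 = 4990756 ≡ 3489
3170^64 ≡ 3489^2 = 12173121 ≡ 1858
3170^128 ≡ 1858^2 = 3452164 ≡ 2243
3170^256 ≡ 2243^2 = 5031049 ≡ 66
3170^512 ≡ 66^2 = 4356 ≡ 713
3170^1024 ≡ 713^2 = 508369 ≡ 1992
3170^2048 ≡ 1992^2 = 3968064 ≡ 837
3594 = 2048 + 1024 + 512 + 8 + 2, so 3170^3594 ≡ 837·1992·713·143·1506 ≡ 1209 (mod 3643)
3594^2 = 12916836 ≡ 2401
3594^4 ≡ 2401^2 = 5764801 ≡ 1575
3594^8 ≡ 1575^2 = 2480625 ≡ 3385
3594^16 ≡ 3385^2 = 11458225 ≡ 990
3594^32 ≡ 990^2 = 980100 ≡ 133
37 = 32 + 4 + 1, so 3594^37 ≡ 133·1575·3594 ≡ 1699 (mod 3643)
y^r · r^s ≡ 1209·1699 = 2054091 ≡ 3082 (mod 3643)

3082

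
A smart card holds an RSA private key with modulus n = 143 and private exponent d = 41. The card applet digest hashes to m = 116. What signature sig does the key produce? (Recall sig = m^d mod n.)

116

Squares mod 143: m^1≡116, m^2≡14, m^4≡53, m^8≡92, m^16≡27, m^32≡14
41 = 32 + 8 + 1, so m^41 ≡ 14·92·116 ≡ 116 (mod 143)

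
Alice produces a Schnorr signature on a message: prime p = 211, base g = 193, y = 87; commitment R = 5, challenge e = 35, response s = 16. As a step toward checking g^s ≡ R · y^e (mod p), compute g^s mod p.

193^2 = 37249 ≡ 113
193^4 ≡ 113^2 = 12769 ≡ 109
193^8 ≡ 109^2 = 11881 ≡ 65
193^16 ≡ 65^2 = 4225 ≡ 5

5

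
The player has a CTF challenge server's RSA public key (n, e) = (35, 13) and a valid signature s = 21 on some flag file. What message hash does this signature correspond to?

s^2 ≡ 21^2 = 441 ≡ 21
s^4 ≡ 21^2 = 441 ≡ 21
s^8 ≡ 21^2 = 441 ≡ 21
13 = 8 + 4 + 1, so s^13 ≡ 21·21·21 ≡ 21 (mod 35)

21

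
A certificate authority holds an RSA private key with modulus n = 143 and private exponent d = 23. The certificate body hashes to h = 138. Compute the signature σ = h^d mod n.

18

Squares mod 143: h^1≡138, h^2≡25, h^4≡53, h^8≡92, h^16≡27
23 = 16 + 4 + 2 + 1, so h^23 ≡ 27·53·25·138 ≡ 18 (mod 143)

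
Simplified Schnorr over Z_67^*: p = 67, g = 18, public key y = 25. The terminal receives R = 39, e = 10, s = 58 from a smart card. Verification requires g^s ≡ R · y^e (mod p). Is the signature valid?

valid

g^s mod p:
18^2 = 324 ≡ 56
18^4 ≡ 56^2 = 3136 ≡ 54
18^8 ≡ 54^2 = 2916 ≡ 35
18^16 ≡ 35^2 = 1225 ≡ 19
18^32 ≡ 19^2 = 361 ≡ 26
58 = 32 + 16 + 8 + 2, so 18^58 ≡ 26·19·35·56 ≡ 23 (mod 67)
R · y^e mod p:
25^2 = 625 ≡ 22
25^4 ≡ 22^2 = 484 ≡ 15
25^8 ≡ 15^2 = 225 ≡ 24
10 = 8 + 2, so 25^10 ≡ 24·22 ≡ 59 (mod 67)
39·59 = 2301 ≡ 23 (mod 67)
23 ≡ 23 (mod 67); signature holds.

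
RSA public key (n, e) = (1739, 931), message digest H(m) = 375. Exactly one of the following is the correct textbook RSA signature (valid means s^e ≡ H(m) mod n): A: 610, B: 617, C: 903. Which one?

A

Candidate A: Squares mod 1739: 610^1≡610, 610^2≡1693, 610^4≡377, 610^8≡1270, 610^16≡847, 610^32≡941, 610^64≡330, 610^128≡1082, 610^256≡377, 610^512≡1270; 931 = 512 + 256 + 128 + 32 + 2 + 1, so 610^931 ≡ 1270·377·1082·941·1693·610 ≡ 375 (mod 1739)
  → matches H(m) = 375
Candidate B: Squares mod 1739: 617^1≡617, 617^2≡1587, 617^4≡497, 617^8≡71, 617^16≡1563, 617^32≡1413, 617^64≡197, 617^128≡551, 617^256≡1015, 617^512≡737; 931 = 512 + 256 + 128 + 32 + 2 + 1, so 617^931 ≡ 737·1015·551·1413·1587·617 ≡ 1612 (mod 1739)
Candidate C: Squares mod 1739: 903^1≡903, 903^2≡1557, 903^4≡83, 903^8≡1672, 903^16≡1011, 903^32≡1328, 903^64≡238, 903^128≡996, 903^256≡786, 903^512≡451; 931 = 512 + 256 + 128 + 32 + 2 + 1, so 903^931 ≡ 451·786·996·1328·1557·903 ≡ 868 (mod 1739)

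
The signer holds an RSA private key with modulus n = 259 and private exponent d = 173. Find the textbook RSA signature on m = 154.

154

m^2 ≡ 154^2 = 23716 ≡ 147
m^4 ≡ 147^2 = 21609 ≡ 112
m^8 ≡ 112^2 = 12544 ≡ 112
m^16 ≡ 112^2 = 12544 ≡ 112
m^32 ≡ 112^2 = 12544 ≡ 112
m^64 ≡ 112^2 = 12544 ≡ 112
m^128 ≡ 112^2 = 12544 ≡ 112
173 = 128 + 32 + 8 + 4 + 1, so m^173 ≡ 112·112·112·112·154 ≡ 154 (mod 259)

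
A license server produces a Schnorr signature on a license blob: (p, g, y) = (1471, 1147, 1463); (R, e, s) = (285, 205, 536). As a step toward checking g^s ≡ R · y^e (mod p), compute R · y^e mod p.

Squares mod 1471: 1463^1≡1463, 1463^2≡64, 1463^4≡1154, 1463^8≡461, 1463^16≡697, 1463^32≡379, 1463^64≡954, 1463^128≡1038
205 = 128 + 64 + 8 + 4 + 1, so 1463^205 ≡ 1038·954·461·1154·1463 ≡ 263 (mod 1471)
R · y^e ≡ 285·263 = 74955 ≡ 1405 (mod 1471)

1405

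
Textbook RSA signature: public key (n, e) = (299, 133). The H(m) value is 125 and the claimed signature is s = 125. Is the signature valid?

s^2 ≡ 125^2 = 15625 ≡ 77
s^4 ≡ 77^2 = 5929 ≡ 248
s^8 ≡ 248^2 = 61504 ≡ 209
s^16 ≡ 209^2 = 43681 ≡ 27
s^32 ≡ 27^2 = 729 ≡ 131
s^64 ≡ 131^2 = 17161 ≡ 118
s^128 ≡ 118^2 = 13924 ≡ 170
133 = 128 + 4 + 1, so s^133 ≡ 170·248·125 ≡ 125 (mod 299)
s^133 mod 299 = 125 matches H(m).

valid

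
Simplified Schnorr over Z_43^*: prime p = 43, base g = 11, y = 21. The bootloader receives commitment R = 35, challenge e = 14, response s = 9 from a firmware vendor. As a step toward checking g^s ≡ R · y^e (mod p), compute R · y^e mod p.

21^14 mod 43 = 1
R · y^e ≡ 35·1 = 35 ≡ 35 (mod 43)

35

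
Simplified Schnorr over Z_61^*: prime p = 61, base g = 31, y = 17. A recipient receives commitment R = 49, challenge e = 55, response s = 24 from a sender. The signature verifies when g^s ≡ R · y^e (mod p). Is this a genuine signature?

g^s mod p:
Squares mod 61: 31^1≡31, 31^2≡46, 31^4≡42, 31^8≡56, 31^16≡25
24 = 16 + 8, so 31^24 ≡ 25·56 ≡ 58 (mod 61)
R · y^e mod p:
Squares mod 61: 17^1≡17, 17^2≡45, 17^4≡12, 17^8≡22, 17^16≡57, 17^32≡16
55 = 32 + 16 + 4 + 2 + 1, so 17^55 ≡ 16·57·12·45·17 ≡ 32 (mod 61)
49·32 = 1568 ≡ 43 (mod 61)
58 ≠ 43; the check fails.

forged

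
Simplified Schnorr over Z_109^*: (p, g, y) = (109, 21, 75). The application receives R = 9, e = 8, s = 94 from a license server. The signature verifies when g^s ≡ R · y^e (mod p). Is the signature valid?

valid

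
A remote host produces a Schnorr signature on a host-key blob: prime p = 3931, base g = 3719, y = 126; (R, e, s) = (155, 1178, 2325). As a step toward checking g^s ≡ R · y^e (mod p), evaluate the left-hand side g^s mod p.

1347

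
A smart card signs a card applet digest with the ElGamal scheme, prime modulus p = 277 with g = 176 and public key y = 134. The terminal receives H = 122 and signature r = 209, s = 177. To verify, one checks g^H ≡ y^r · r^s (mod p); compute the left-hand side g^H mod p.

176^2 = 30976 ≡ 229
176^4 ≡ 229^2 = 52441 ≡ 88
176^8 ≡ 88^2 = 7744 ≡ 265
176^16 ≡ 265^2 = 70225 ≡ 144
176^32 ≡ 144^2 = 20736 ≡ 238
176^64 ≡ 238^2 = 56644 ≡ 136
122 = 64 + 32 + 16 + 8 + 2, so 176^122 ≡ 136·238·144·265·229 ≡ 25 (mod 277)

25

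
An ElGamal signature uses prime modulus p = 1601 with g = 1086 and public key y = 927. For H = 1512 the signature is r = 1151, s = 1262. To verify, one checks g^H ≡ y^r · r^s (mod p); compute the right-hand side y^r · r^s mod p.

31

927^2 = 859329 ≡ 1193
927^4 ≡ 1193^2 = 1423249 ≡ 1561
927^8 ≡ 1561^2 = 2436721 ≡ 1600
927^16 ≡ 1600^2 = 2560000 ≡ 1
927^32 ≡ 1^2 = 1
927^64 ≡ 1^2 = 1
927^128 ≡ 1^2 = 1
927^256 ≡ 1^2 = 1
927^512 ≡ 1^2 = 1
927^1024 ≡ 1^2 = 1
1151 = 1024 + 64 + 32 + 16 + 8 + 4 + 2 + 1, so 927^1151 ≡ 1·1·1·1·1600·1561·1193·927 ≡ 810 (mod 1601)
1151^2 = 1324801 ≡ 774
1151^4 ≡ 774^2 = 599076 ≡ 302
1151^8 ≡ 302^2 = 91204 ≡ 1548
1151^16 ≡ 1548^2 = 2396304 ≡ 1208
1151^32 ≡ 1208^2 = 1459264 ≡ 753
1151^64 ≡ 753^2 = 567009 ≡ 255
1151^128 ≡ 255^2 = 65025 ≡ 985
1151^256 ≡ 985^2 = 970225 ≡ 19
1151^512 ≡ 19^2 = 361
1151^1024 ≡ 361^2 = 130321 ≡ 640
1262 = 1024 + 128 + 64 + 32 + 8 + 4 + 2, so 1151^1262 ≡ 640·985·255·753·1548·302·774 ≡ 1520 (mod 1601)
y^r · r^s ≡ 810·1520 = 1231200 ≡ 31 (mod 1601)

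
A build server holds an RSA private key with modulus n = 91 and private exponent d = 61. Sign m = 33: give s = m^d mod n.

Squares mod 91: m^1≡33, m^2≡88, m^4≡9, m^8≡81, m^16≡9, m^32≡81
61 = 32 + 16 + 8 + 4 + 1, so m^61 ≡ 81·9·81·9·33 ≡ 33 (mod 91)

33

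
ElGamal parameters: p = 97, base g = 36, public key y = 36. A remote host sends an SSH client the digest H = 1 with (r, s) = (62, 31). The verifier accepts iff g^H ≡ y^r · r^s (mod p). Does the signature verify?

Left side g^H mod p:
36^1 mod 97 = 36
Right side y^r · r^s mod p:
36^2 = 1296 ≡ 35
36^4 ≡ 35^2 = 1225 ≡ 61
36^8 ≡ 61^2 = 3721 ≡ 35
36^16 ≡ 35^2 = 1225 ≡ 61
36^32 ≡ 61^2 = 3721 ≡ 35
62 = 32 + 16 + 8 + 4 + 2, so 36^62 ≡ 35·61·35·61·35 ≡ 35 (mod 97)
62^2 = 3844 ≡ 61
62^4 ≡ 61^2 = 3721 ≡ 35
62^8 ≡ 35^2 = 1225 ≡ 61
62^16 ≡ 61^2 = 3721 ≡ 35
31 = 16 + 8 + 4 + 2 + 1, so 62^31 ≡ 35·61·35·61·62 ≡ 62 (mod 97)
35·62 = 2170 ≡ 36 (mod 97)
36 ≡ 36 (mod 97), so the signature is genuine.

verifies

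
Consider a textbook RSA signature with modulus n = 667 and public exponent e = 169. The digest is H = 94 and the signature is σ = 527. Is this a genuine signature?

Squares mod 667: σ^1≡527, σ^2≡257, σ^4≡16, σ^8≡256, σ^16≡170, σ^32≡219, σ^64≡604, σ^128≡634
169 = 128 + 32 + 8 + 1, so σ^169 ≡ 634·219·256·527 ≡ 237 (mod 667)
The recovered value 237 does not match the digest 94.

forged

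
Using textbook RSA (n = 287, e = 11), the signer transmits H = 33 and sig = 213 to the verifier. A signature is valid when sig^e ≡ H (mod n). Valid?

sig^2 ≡ 213^2 = 45369 ≡ 23
sig^4 ≡ 23^2 = 529 ≡ 242
sig^8 ≡ 242^2 = 58564 ≡ 16
11 = 8 + 2 + 1, so sig^11 ≡ 16·23·213 ≡ 33 (mod 287)
sig^11 mod 287 = 33 matches H.

yes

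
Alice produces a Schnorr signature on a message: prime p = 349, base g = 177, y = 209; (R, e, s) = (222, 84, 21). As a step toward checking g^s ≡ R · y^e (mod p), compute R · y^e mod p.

251

209^2 = 43681 ≡ 56
209^4 ≡ 56^2 = 3136 ≡ 344
209^8 ≡ 344^2 = 118336 ≡ 25
209^16 ≡ 25^2 = 625 ≡ 276
209^32 ≡ 276^2 = 76176 ≡ 94
209^64 ≡ 94^2 = 8836 ≡ 111
84 = 64 + 16 + 4, so 209^84 ≡ 111·276·344 ≡ 31 (mod 349)
R · y^e ≡ 222·31 = 6882 ≡ 251 (mod 349)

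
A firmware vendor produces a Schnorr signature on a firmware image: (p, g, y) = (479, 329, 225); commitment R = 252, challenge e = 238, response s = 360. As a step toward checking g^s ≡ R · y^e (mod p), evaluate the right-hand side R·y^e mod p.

225^2 = 50625 ≡ 330
225^4 ≡ 330^2 = 108900 ≡ 167
225^8 ≡ 167^2 = 27889 ≡ 107
225^16 ≡ 107^2 = 11449 ≡ 432
225^32 ≡ 432^2 = 186624 ≡ 293
225^64 ≡ 293^2 = 85849 ≡ 108
225^128 ≡ 108^2 = 11664 ≡ 168
238 = 128 + 64 + 32 + 8 + 4 + 2, so 225^238 ≡ 168·108·293·107·167·330 ≡ 66 (mod 479)
R · y^e ≡ 252·66 = 16632 ≡ 346 (mod 479)

346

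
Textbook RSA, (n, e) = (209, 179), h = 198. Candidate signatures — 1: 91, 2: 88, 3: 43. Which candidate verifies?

2

Candidate 1: Squares mod 209: 91^1≡91, 91^2≡130, 91^4≡180, 91^8≡5, 91^16≡25, 91^32≡207, 91^64≡4, 91^128≡16; 179 = 128 + 32 + 16 + 2 + 1, so 91^179 ≡ 16·207·25·130·91 ≡ 147 (mod 209)
Candidate 2: Squares mod 209: 88^1≡88, 88^2≡11, 88^4≡121, 88^8≡11, 88^16≡121, 88^32≡11, 88^64≡121, 88^128≡11; 179 = 128 + 32 + 16 + 2 + 1, so 88^179 ≡ 11·11·121·11·88 ≡ 198 (mod 209)
  → matches h = 198
Candidate 3: Squares mod 209: 43^1≡43, 43^2≡177, 43^4≡188, 43^8≡23, 43^16≡111, 43^32≡199, 43^64≡100, 43^128≡177; 179 = 128 + 32 + 16 + 2 + 1, so 43^179 ≡ 177·199·111·177·43 ≡ 175 (mod 209)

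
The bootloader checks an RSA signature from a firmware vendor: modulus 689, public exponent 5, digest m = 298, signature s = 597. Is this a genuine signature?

genuine

s^2 ≡ 597^2 = 356409 ≡ 196
s^4 ≡ 196^2 = 38416 ≡ 521
5 = 4 + 1, so s^5 ≡ 521·597 ≡ 298 (mod 689)
s^5 mod 689 = 298 matches m.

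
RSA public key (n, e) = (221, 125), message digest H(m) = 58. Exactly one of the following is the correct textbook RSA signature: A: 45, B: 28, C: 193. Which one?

B

Candidate A: Squares mod 221: 45^1≡45, 45^2≡36, 45^4≡191, 45^8≡16, 45^16≡35, 45^32≡120, 45^64≡35; 125 = 64 + 32 + 16 + 8 + 4 + 1, so 45^125 ≡ 35·120·35·16·191·45 ≡ 41 (mod 221)
Candidate B: Squares mod 221: 28^1≡28, 28^2≡121, 28^4≡55, 28^8≡152, 28^16≡120, 28^32≡35, 28^64≡120; 125 = 64 + 32 + 16 + 8 + 4 + 1, so 28^125 ≡ 120·35·120·152·55·28 ≡ 58 (mod 221)
  → matches H(m) = 58
Candidate C: Squares mod 221: 193^1≡193, 193^2≡121, 193^4≡55, 193^8≡152, 193^16≡120, 193^32≡35, 193^64≡120; 125 = 64 + 32 + 16 + 8 + 4 + 1, so 193^125 ≡ 120·35·120·152·55·193 ≡ 163 (mod 221)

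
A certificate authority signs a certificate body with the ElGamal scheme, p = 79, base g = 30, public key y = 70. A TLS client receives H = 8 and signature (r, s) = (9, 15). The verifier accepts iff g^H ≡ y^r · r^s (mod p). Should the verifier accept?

reject

Left side g^H mod p:
30^2 = 900 ≡ 31
30^4 ≡ 31^2 = 961 ≡ 13
30^8 ≡ 13^2 = 169 ≡ 11
Right side y^r · r^s mod p:
70^2 = 4900 ≡ 2
70^4 ≡ 2^2 = 4
70^8 ≡ 4^2 = 16
9 = 8 + 1, so 70^9 ≡ 16·70 ≡ 14 (mod 79)
9^2 = 81 ≡ 2
9^4 ≡ 2^2 = 4
9^8 ≡ 4^2 = 16
15 = 8 + 4 + 2 + 1, so 9^15 ≡ 16·4·2·9 ≡ 46 (mod 79)
14·46 = 644 ≡ 12 (mod 79)
11 ≠ 12, so verification fails.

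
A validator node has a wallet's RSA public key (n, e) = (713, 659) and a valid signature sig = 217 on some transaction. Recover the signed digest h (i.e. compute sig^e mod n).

651

Squares mod 713: sig^1≡217, sig^2≡31, sig^4≡248, sig^8≡186, sig^16≡372, sig^32≡62, sig^64≡279, sig^128≡124, sig^256≡403, sig^512≡558
659 = 512 + 128 + 16 + 2 + 1, so sig^659 ≡ 558·124·372·31·217 ≡ 651 (mod 713)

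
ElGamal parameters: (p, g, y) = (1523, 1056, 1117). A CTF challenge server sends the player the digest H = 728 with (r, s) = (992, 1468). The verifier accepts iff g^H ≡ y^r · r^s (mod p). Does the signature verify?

Left side g^H mod p:
Squares mod 1523: 1056^1≡1056, 1056^2≡300, 1056^4≡143, 1056^8≡650, 1056^16≡629, 1056^32≡1184, 1056^64≡696, 1056^128≡102, 1056^256≡1266, 1056^512≡560
728 = 512 + 128 + 64 + 16 + 8, so 1056^728 ≡ 560·102·696·629·650 ≡ 347 (mod 1523)
Right side y^r · r^s mod p:
Squares mod 1523: 1117^1≡1117, 1117^2≡352, 1117^4≡541, 1117^8≡265, 1117^16≡167, 1117^32≡475, 1117^64≡221, 1117^128≡105, 1117^256≡364, 1117^512≡1518
992 = 512 + 256 + 128 + 64 + 32, so 1117^992 ≡ 1518·364·105·221·475 ≡ 481 (mod 1523)
Squares mod 1523: 992^1≡992, 992^2≡206, 992^4≡1315, 992^8≡620, 992^16≡604, 992^32≡819, 992^64≡641, 992^128≡1194, 992^256≡108, 992^512≡1003, 992^1024≡829
1468 = 1024 + 256 + 128 + 32 + 16 + 8 + 4, so 992^1468 ≡ 829·108·1194·819·604·620·1315 ≡ 501 (mod 1523)
481·501 = 240981 ≡ 347 (mod 1523)
347 ≡ 347 (mod 1523), so the signature is genuine.

verifies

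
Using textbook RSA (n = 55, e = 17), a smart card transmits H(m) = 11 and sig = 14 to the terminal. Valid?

no

sig^17 mod 55 = 9
sig^17 mod 55 = 9, but H(m) = 11.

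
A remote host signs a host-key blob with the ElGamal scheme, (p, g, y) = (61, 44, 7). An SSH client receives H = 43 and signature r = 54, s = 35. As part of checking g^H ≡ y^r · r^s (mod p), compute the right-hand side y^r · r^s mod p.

35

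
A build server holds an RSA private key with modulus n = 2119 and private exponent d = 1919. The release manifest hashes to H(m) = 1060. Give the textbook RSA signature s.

67

(H(m))^2 ≡ 1060^2 = 1123600 ≡ 530
(H(m))^4 ≡ 530^2 = 280900 ≡ 1192
(H(m))^8 ≡ 1192^2 = 1420864 ≡ 1134
(H(m))^16 ≡ 1134^2 = 1285956 ≡ 1842
(H(m))^32 ≡ 1842^2 = 3392964 ≡ 445
(H(m))^64 ≡ 445^2 = 198025 ≡ 958
(H(m))^128 ≡ 958^2 = 917764 ≡ 237
(H(m))^256 ≡ 237^2 = 56169 ≡ 1075
(H(m))^512 ≡ 1075^2 = 1155625 ≡ 770
(H(m))^1024 ≡ 770^2 = 592900 ≡ 1699
1919 = 1024 + 512 + 256 + 64 + 32 + 16 + 8 + 4 + 2 + 1, so (H(m))^1919 ≡ 1699·770·1075·958·445·1842·1134·1192·530·1060 ≡ 67 (mod 2119)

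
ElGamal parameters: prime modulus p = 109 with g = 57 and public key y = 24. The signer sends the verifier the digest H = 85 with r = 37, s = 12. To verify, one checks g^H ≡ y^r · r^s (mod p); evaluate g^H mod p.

57^2 = 3249 ≡ 88
57^4 ≡ 88^2 = 7744 ≡ 5
57^8 ≡ 5^2 = 25
57^16 ≡ 25^2 = 625 ≡ 80
57^32 ≡ 80^2 = 6400 ≡ 78
57^64 ≡ 78^2 = 6084 ≡ 89
85 = 64 + 16 + 4 + 1, so 57^85 ≡ 89·80·5·57 ≡ 56 (mod 109)

56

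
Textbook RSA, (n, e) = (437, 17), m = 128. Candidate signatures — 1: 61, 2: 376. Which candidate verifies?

2

Candidate 1: 61^2 = 3721 ≡ 225; 61^4 ≡ 225^2 = 50625 ≡ 370; 61^8 ≡ 370^2 = 136900 ≡ 119; 61^16 ≡ 119^2 = 14161 ≡ 177; 17 = 16 + 1, so 61^17 ≡ 177·61 ≡ 309 (mod 437)
Candidate 2: 376^2 = 141376 ≡ 225; 376^4 ≡ 225^2 = 50625 ≡ 370; 376^8 ≡ 370^2 = 136900 ≡ 119; 376^16 ≡ 119^2 = 14161 ≡ 177; 17 = 16 + 1, so 376^17 ≡ 177·376 ≡ 128 (mod 437)
  → matches m = 128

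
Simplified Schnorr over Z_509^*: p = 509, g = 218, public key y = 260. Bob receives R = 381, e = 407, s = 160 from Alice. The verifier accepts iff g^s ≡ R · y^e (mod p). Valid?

g^s mod p:
218^2 = 47524 ≡ 187
218^4 ≡ 187^2 = 34969 ≡ 357
218^8 ≡ 357^2 = 127449 ≡ 199
218^16 ≡ 199^2 = 39601 ≡ 408
218^32 ≡ 408^2 = 166464 ≡ 21
218^64 ≡ 21^2 = 441
218^128 ≡ 441^2 = 194481 ≡ 43
160 = 128 + 32, so 218^160 ≡ 43·21 ≡ 394 (mod 509)
R · y^e mod p:
260^2 = 67600 ≡ 412
260^4 ≡ 412^2 = 169744 ≡ 247
260^8 ≡ 247^2 = 61009 ≡ 438
260^16 ≡ 438^2 = 191844 ≡ 460
260^32 ≡ 460^2 = 211600 ≡ 365
260^64 ≡ 365^2 = 133225 ≡ 376
260^128 ≡ 376^2 = 141376 ≡ 383
260^256 ≡ 383^2 = 146689 ≡ 97
407 = 256 + 128 + 16 + 4 + 2 + 1, so 260^407 ≡ 97·383·460·247·412·260 ≡ 323 (mod 509)
381·323 = 123063 ≡ 394 (mod 509)
394 ≡ 394 (mod 509); signature holds.

yes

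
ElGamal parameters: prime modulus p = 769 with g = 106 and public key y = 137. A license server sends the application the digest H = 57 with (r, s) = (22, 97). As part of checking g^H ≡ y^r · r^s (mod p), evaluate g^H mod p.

106^57 mod 769 = 695

695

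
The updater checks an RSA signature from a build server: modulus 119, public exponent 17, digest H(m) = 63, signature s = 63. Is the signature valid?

valid

s^2 ≡ 63^2 = 3969 ≡ 42
s^4 ≡ 42^2 = 1764 ≡ 98
s^8 ≡ 98^2 = 9604 ≡ 84
s^16 ≡ 84^2 = 7056 ≡ 35
17 = 16 + 1, so s^17 ≡ 35·63 ≡ 63 (mod 119)
s^17 mod 119 = 63 matches H(m).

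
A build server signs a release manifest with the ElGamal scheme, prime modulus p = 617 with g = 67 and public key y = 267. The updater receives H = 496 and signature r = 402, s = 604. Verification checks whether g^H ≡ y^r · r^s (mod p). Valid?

no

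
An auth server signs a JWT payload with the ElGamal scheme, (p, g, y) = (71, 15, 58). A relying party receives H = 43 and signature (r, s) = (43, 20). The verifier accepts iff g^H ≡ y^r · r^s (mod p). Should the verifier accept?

accept

Left side g^H mod p:
15^43 mod 71 = 4
Right side y^r · r^s mod p:
58^43 mod 71 = 6
43^20 mod 71 = 48
6·48 = 288 ≡ 4 (mod 71)
4 ≡ 4 (mod 71), so the signature is genuine.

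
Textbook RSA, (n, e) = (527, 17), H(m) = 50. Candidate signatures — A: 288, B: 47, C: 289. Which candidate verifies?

A

Candidate A: Squares mod 527: 288^1≡288, 288^2≡205, 288^4≡392, 288^8≡307, 288^16≡443; 17 = 16 + 1, so 288^17 ≡ 443·288 ≡ 50 (mod 527)
  → matches H(m) = 50
Candidate B: Squares mod 527: 47^1≡47, 47^2≡101, 47^4≡188, 47^8≡35, 47^16≡171; 17 = 16 + 1, so 47^17 ≡ 171·47 ≡ 132 (mod 527)
Candidate C: Squares mod 527: 289^1≡289, 289^2≡255, 289^4≡204, 289^8≡510, 289^16≡289; 17 = 16 + 1, so 289^17 ≡ 289·289 ≡ 255 (mod 527)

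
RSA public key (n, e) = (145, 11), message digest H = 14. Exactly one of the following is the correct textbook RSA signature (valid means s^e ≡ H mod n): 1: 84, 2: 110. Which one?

1

Candidate 1: 84^11 mod 145 = 14
  → matches H = 14
Candidate 2: 110^11 mod 145 = 20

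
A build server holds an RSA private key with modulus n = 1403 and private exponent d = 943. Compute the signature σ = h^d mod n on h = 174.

h^2 ≡ 174^2 = 30276 ≡ 813
h^4 ≡ 813^2 = 660969 ≡ 156
h^8 ≡ 156^2 = 24336 ≡ 485
h^16 ≡ 485^2 = 235225 ≡ 924
h^32 ≡ 924^2 = 853776 ≡ 752
h^64 ≡ 752^2 = 565504 ≡ 95
h^128 ≡ 95^2 = 9025 ≡ 607
h^256 ≡ 607^2 = 368449 ≡ 863
h^512 ≡ 863^2 = 744769 ≡ 1179
943 = 512 + 256 + 128 + 32 + 8 + 4 + 2 + 1, so h^943 ≡ 1179·863·607·752·485·156·813·174 ≡ 186 (mod 1403)

186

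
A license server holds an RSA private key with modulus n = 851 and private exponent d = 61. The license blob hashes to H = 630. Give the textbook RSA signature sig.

H^2 ≡ 630^2 = 396900 ≡ 334
H^4 ≡ 334^2 = 111556 ≡ 75
H^8 ≡ 75^2 = 5625 ≡ 519
H^16 ≡ 519^2 = 269361 ≡ 445
H^32 ≡ 445^2 = 198025 ≡ 593
61 = 32 + 16 + 8 + 4 + 1, so H^61 ≡ 593·445·519·75·630 ≡ 371 (mod 851)

371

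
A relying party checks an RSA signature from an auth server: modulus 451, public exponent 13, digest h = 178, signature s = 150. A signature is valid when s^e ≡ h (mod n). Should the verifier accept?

accept

Squares mod 451: s^1≡150, s^2≡401, s^4≡245, s^8≡42
13 = 8 + 4 + 1, so s^13 ≡ 42·245·150 ≡ 178 (mod 451)
s^13 mod 451 = 178 matches h.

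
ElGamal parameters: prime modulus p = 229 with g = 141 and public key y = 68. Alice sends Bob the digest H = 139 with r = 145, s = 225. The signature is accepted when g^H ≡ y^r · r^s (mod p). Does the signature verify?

verifies

Left side g^H mod p:
141^2 = 19881 ≡ 187
141^4 ≡ 187^2 = 34969 ≡ 161
141^8 ≡ 161^2 = 25921 ≡ 44
141^16 ≡ 44^2 = 1936 ≡ 104
141^32 ≡ 104^2 = 10816 ≡ 53
141^64 ≡ 53^2 = 2809 ≡ 61
141^128 ≡ 61^2 = 3721 ≡ 57
139 = 128 + 8 + 2 + 1, so 141^139 ≡ 57·44·187·141 ≡ 106 (mod 229)
Right side y^r · r^s mod p:
68^2 = 4624 ≡ 44
68^4 ≡ 44^2 = 1936 ≡ 104
68^8 ≡ 104^2 = 10816 ≡ 53
68^16 ≡ 53^2 = 2809 ≡ 61
68^32 ≡ 61^2 = 3721 ≡ 57
68^64 ≡ 57^2 = 3249 ≡ 43
68^128 ≡ 43^2 = 1849 ≡ 17
145 = 128 + 16 + 1, so 68^145 ≡ 17·61·68 ≡ 213 (mod 229)
145^2 = 21025 ≡ 186
145^4 ≡ 186^2 = 34596 ≡ 17
145^8 ≡ 17^2 = 289 ≡ 60
145^16 ≡ 60^2 = 3600 ≡ 165
145^32 ≡ 165^2 = 27225 ≡ 203
145^64 ≡ 203^2 = 41209 ≡ 218
145^128 ≡ 218^2 = 47524 ≡ 121
225 = 128 + 64 + 32 + 1, so 145^225 ≡ 121·218·203·145 ≡ 22 (mod 229)
213·22 = 4686 ≡ 106 (mod 229)
106 ≡ 106 (mod 229), so the signature is genuine.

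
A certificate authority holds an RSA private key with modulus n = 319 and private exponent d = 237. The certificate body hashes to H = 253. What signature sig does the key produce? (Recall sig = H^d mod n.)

11

Squares mod 319: H^1≡253, H^2≡209, H^4≡297, H^8≡165, H^16≡110, H^32≡297, H^64≡165, H^128≡110
237 = 128 + 64 + 32 + 8 + 4 + 1, so H^237 ≡ 110·165·297·165·297·253 ≡ 11 (mod 319)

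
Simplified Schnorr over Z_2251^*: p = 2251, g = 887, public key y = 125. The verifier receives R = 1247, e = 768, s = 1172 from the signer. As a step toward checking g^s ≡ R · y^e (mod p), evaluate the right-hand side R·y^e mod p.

256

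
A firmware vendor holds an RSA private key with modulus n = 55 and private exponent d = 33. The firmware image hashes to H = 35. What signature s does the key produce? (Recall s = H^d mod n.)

30

H^33 mod 55 = 30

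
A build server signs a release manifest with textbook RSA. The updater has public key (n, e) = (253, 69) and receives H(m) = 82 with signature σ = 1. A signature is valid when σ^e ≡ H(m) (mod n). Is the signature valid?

invalid

σ^2 ≡ 1^2 = 1
σ^4 ≡ 1^2 = 1
σ^8 ≡ 1^2 = 1
σ^16 ≡ 1^2 = 1
σ^32 ≡ 1^2 = 1
σ^64 ≡ 1^2 = 1
69 = 64 + 4 + 1, so σ^69 ≡ 1·1·1 ≡ 1 (mod 253)
The recovered value 1 does not match the digest 82.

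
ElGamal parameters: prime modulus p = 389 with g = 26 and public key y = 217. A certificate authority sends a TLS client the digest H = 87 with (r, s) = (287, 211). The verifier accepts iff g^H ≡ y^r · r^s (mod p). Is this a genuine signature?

forged

Left side g^H mod p:
26^87 mod 389 = 18
Right side y^r · r^s mod p:
217^287 mod 389 = 131
287^211 mod 389 = 95
131·95 = 12445 ≡ 386 (mod 389)
18 ≠ 386, so verification fails.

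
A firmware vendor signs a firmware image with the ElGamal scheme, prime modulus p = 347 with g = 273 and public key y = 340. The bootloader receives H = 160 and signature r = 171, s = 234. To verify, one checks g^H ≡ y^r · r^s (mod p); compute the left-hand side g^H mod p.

273^2 = 74529 ≡ 271
273^4 ≡ 271^2 = 73441 ≡ 224
273^8 ≡ 224^2 = 50176 ≡ 208
273^16 ≡ 208^2 = 43264 ≡ 236
273^32 ≡ 236^2 = 55696 ≡ 176
273^64 ≡ 176^2 = 30976 ≡ 93
273^128 ≡ 93^2 = 8649 ≡ 321
160 = 128 + 32, so 273^160 ≡ 321·176 ≡ 282 (mod 347)

282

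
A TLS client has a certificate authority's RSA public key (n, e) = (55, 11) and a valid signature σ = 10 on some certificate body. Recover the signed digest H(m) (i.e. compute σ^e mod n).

Squares mod 55: σ^1≡10, σ^2≡45, σ^4≡45, σ^8≡45
11 = 8 + 2 + 1, so σ^11 ≡ 45·45·10 ≡ 10 (mod 55)

10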